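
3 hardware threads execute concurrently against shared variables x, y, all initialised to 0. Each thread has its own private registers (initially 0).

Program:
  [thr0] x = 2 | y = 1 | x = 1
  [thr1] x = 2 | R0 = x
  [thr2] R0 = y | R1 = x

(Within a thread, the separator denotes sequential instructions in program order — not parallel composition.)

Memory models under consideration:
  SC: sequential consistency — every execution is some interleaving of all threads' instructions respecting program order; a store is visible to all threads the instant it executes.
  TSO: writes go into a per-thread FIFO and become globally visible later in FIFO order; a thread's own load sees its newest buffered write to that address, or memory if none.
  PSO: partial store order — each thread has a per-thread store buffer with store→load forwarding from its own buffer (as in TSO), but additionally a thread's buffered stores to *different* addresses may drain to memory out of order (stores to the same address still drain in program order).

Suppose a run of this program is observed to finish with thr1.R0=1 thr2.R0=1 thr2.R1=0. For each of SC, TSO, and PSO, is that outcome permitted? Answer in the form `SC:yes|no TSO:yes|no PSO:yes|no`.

SC:no TSO:no PSO:yes

outcome vector order: (thr1.R0,thr2.R0,thr2.R1)
[SC] allowed = {<1 0 0>; <1 0 1>; <1 0 2>; <1 1 1>; <1 1 2>; <2 0 0>; <2 0 1>; <2 0 2>; <2 1 1>; <2 1 2>}
[TSO] allowed = {<1 0 0>; <1 0 1>; <1 0 2>; <1 1 1>; <1 1 2>; <2 0 0>; <2 0 1>; <2 0 2>; <2 1 1>; <2 1 2>}
[PSO] allowed = {<1 0 0>; <1 0 1>; <1 0 2>; <1 1 0>; <1 1 1>; <1 1 2>; <2 0 0>; <2 0 1>; <2 0 2>; <2 1 0>; <2 1 1>; <2 1 2>}
target <1 1 0> ∈ {PSO}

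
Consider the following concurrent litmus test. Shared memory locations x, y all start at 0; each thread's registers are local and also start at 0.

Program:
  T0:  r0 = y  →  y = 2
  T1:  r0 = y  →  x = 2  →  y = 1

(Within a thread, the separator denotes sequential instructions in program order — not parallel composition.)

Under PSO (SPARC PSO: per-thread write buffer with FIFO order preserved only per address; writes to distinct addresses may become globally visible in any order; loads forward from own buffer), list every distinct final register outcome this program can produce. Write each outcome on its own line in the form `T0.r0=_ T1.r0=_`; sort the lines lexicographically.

outcome vector order: (T0.r0,T1.r0)
|PSO outcomes| = 3

T0.r0=0 T1.r0=0
T0.r0=0 T1.r0=2
T0.r0=1 T1.r0=0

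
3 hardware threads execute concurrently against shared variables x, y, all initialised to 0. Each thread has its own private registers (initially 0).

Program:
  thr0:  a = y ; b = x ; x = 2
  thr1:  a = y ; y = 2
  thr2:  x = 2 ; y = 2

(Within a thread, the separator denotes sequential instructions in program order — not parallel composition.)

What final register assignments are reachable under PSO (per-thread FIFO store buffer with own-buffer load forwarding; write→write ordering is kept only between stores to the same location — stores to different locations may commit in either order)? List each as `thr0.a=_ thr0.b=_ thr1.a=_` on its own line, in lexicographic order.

outcome vector order: (thr0.a,thr0.b,thr1.a)
|PSO outcomes| = 8

thr0.a=0 thr0.b=0 thr1.a=0
thr0.a=0 thr0.b=0 thr1.a=2
thr0.a=0 thr0.b=2 thr1.a=0
thr0.a=0 thr0.b=2 thr1.a=2
thr0.a=2 thr0.b=0 thr1.a=0
thr0.a=2 thr0.b=0 thr1.a=2
thr0.a=2 thr0.b=2 thr1.a=0
thr0.a=2 thr0.b=2 thr1.a=2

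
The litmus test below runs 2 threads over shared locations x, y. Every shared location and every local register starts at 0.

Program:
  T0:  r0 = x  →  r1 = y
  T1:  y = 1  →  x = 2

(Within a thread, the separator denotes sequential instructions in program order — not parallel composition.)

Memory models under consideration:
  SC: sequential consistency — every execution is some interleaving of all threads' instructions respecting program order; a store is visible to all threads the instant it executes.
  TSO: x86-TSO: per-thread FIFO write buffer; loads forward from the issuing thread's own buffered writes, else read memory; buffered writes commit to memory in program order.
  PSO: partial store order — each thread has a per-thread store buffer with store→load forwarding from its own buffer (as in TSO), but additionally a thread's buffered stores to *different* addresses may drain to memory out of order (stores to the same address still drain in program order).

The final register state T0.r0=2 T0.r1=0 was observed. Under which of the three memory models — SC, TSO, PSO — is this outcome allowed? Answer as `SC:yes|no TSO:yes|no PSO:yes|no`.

SC:no TSO:no PSO:yes

outcome vector order: (T0.r0,T0.r1)
under SC → (0,0), (0,1), (2,1)
under TSO → (0,0), (0,1), (2,1)
under PSO → (0,0), (0,1), (2,0), (2,1)
target (2,0) ∈ {PSO}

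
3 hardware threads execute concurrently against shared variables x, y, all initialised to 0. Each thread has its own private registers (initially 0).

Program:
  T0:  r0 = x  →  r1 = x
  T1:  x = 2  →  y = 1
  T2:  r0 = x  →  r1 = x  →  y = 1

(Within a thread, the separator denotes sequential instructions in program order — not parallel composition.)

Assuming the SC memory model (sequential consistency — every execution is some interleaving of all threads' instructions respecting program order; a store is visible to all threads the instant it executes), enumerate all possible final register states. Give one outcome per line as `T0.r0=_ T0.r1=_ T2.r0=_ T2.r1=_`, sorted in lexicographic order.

outcome vector order: (T0.r0,T0.r1,T2.r0,T2.r1)
|SC outcomes| = 9

T0.r0=0 T0.r1=0 T2.r0=0 T2.r1=0
T0.r0=0 T0.r1=0 T2.r0=0 T2.r1=2
T0.r0=0 T0.r1=0 T2.r0=2 T2.r1=2
T0.r0=0 T0.r1=2 T2.r0=0 T2.r1=0
T0.r0=0 T0.r1=2 T2.r0=0 T2.r1=2
T0.r0=0 T0.r1=2 T2.r0=2 T2.r1=2
T0.r0=2 T0.r1=2 T2.r0=0 T2.r1=0
T0.r0=2 T0.r1=2 T2.r0=0 T2.r1=2
T0.r0=2 T0.r1=2 T2.r0=2 T2.r1=2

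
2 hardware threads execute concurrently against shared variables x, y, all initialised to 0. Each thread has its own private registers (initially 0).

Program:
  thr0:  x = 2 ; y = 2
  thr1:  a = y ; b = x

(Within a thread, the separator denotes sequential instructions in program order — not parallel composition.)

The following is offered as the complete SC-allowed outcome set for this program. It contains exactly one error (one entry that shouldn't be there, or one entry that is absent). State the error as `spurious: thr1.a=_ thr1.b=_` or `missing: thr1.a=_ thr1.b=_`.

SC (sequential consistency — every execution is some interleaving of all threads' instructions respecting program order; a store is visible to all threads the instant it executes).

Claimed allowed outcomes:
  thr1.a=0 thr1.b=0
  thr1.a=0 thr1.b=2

missing: thr1.a=2 thr1.b=2

outcome vector order: (thr1.a,thr1.b)
under SC → 0/0; 0/2; 2/2
SC∖claimed = {2/2}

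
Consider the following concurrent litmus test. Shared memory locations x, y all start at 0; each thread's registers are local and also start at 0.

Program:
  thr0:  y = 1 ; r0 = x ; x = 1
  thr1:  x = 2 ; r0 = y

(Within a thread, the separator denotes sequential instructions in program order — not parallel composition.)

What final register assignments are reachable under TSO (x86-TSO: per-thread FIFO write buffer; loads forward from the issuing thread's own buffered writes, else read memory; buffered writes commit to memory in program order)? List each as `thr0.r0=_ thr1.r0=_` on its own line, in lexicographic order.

outcome vector order: (thr0.r0,thr1.r0)
|TSO outcomes| = 4

thr0.r0=0 thr1.r0=0
thr0.r0=0 thr1.r0=1
thr0.r0=2 thr1.r0=0
thr0.r0=2 thr1.r0=1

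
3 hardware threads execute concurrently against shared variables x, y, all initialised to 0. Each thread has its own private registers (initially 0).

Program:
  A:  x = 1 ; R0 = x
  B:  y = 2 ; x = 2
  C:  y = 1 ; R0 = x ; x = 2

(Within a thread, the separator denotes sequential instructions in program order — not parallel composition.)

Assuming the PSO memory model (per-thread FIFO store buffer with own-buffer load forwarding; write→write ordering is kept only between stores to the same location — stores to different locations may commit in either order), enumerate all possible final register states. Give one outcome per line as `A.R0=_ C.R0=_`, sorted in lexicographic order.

outcome vector order: (A.R0,C.R0)
|PSO outcomes| = 6

A.R0=1 C.R0=0
A.R0=1 C.R0=1
A.R0=1 C.R0=2
A.R0=2 C.R0=0
A.R0=2 C.R0=1
A.R0=2 C.R0=2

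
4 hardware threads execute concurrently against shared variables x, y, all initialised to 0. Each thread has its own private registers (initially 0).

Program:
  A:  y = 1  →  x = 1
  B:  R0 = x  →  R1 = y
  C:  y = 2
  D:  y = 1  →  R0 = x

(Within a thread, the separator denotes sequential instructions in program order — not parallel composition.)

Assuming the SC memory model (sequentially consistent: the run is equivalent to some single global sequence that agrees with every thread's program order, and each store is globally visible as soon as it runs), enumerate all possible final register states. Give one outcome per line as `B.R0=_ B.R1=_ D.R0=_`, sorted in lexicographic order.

B.R0=0 B.R1=0 D.R0=0
B.R0=0 B.R1=0 D.R0=1
B.R0=0 B.R1=1 D.R0=0
B.R0=0 B.R1=1 D.R0=1
B.R0=0 B.R1=2 D.R0=0
B.R0=0 B.R1=2 D.R0=1
B.R0=1 B.R1=1 D.R0=0
B.R0=1 B.R1=1 D.R0=1
B.R0=1 B.R1=2 D.R0=0
B.R0=1 B.R1=2 D.R0=1

outcome vector order: (B.R0,B.R1,D.R0)
|SC outcomes| = 10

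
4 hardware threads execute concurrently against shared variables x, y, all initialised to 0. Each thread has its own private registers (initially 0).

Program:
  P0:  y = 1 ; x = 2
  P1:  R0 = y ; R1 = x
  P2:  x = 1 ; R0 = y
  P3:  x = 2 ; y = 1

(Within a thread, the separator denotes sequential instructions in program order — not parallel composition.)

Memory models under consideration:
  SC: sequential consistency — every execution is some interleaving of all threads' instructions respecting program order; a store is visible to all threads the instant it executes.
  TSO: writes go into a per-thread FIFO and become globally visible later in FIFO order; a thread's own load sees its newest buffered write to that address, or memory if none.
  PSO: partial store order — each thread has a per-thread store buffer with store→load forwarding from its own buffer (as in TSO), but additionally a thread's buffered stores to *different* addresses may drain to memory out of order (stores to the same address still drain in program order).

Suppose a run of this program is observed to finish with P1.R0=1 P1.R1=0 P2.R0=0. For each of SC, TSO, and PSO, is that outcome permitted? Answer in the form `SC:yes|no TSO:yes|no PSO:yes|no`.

outcome vector order: (P1.R0,P1.R1,P2.R0)
under SC → 0/0/0; 0/0/1; 0/1/0; 0/1/1; 0/2/0; 0/2/1; 1/0/1; 1/1/0; 1/1/1; 1/2/0; 1/2/1
under TSO → 0/0/0; 0/0/1; 0/1/0; 0/1/1; 0/2/0; 0/2/1; 1/0/0; 1/0/1; 1/1/0; 1/1/1; 1/2/0; 1/2/1
under PSO → 0/0/0; 0/0/1; 0/1/0; 0/1/1; 0/2/0; 0/2/1; 1/0/0; 1/0/1; 1/1/0; 1/1/1; 1/2/0; 1/2/1
target 1/0/0 ∈ {TSO,PSO}

SC:no TSO:yes PSO:yes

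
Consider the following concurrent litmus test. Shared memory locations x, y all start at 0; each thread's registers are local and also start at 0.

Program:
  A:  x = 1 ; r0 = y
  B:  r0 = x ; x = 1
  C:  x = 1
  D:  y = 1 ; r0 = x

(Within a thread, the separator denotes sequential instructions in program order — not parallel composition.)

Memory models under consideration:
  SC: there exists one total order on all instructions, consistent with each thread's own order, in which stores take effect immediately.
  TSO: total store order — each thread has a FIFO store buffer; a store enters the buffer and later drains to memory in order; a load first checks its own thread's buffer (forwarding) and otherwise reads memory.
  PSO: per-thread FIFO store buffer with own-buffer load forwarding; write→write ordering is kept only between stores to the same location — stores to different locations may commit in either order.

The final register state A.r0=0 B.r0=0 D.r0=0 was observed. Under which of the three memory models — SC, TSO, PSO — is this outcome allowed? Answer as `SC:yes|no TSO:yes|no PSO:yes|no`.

outcome vector order: (A.r0,B.r0,D.r0)
under SC → <0 0 1> <0 1 1> <1 0 0> <1 0 1> <1 1 0> <1 1 1>
under TSO → <0 0 0> <0 0 1> <0 1 0> <0 1 1> <1 0 0> <1 0 1> <1 1 0> <1 1 1>
under PSO → <0 0 0> <0 0 1> <0 1 0> <0 1 1> <1 0 0> <1 0 1> <1 1 0> <1 1 1>
target <0 0 0> ∈ {TSO,PSO}

SC:no TSO:yes PSO:yes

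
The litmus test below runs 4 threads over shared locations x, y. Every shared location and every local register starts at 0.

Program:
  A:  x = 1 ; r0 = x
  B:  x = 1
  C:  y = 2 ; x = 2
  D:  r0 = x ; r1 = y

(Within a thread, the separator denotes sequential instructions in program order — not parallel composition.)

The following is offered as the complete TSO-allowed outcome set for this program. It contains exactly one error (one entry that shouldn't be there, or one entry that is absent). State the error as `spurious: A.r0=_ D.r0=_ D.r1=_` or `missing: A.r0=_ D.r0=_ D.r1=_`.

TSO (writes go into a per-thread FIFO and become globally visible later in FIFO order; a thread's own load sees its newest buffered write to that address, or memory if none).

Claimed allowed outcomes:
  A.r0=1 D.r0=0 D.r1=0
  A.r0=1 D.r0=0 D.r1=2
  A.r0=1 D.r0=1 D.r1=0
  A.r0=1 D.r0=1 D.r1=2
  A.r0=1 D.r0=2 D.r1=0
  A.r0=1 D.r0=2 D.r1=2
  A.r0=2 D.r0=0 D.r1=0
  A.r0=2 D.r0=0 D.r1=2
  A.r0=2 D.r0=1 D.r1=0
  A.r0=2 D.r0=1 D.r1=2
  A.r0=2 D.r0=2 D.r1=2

outcome vector order: (A.r0,D.r0,D.r1)
under TSO → <1 0 0>; <1 0 2>; <1 1 0>; <1 1 2>; <1 2 2>; <2 0 0>; <2 0 2>; <2 1 0>; <2 1 2>; <2 2 2>
claimed∖TSO = {<1 2 0>}

spurious: A.r0=1 D.r0=2 D.r1=0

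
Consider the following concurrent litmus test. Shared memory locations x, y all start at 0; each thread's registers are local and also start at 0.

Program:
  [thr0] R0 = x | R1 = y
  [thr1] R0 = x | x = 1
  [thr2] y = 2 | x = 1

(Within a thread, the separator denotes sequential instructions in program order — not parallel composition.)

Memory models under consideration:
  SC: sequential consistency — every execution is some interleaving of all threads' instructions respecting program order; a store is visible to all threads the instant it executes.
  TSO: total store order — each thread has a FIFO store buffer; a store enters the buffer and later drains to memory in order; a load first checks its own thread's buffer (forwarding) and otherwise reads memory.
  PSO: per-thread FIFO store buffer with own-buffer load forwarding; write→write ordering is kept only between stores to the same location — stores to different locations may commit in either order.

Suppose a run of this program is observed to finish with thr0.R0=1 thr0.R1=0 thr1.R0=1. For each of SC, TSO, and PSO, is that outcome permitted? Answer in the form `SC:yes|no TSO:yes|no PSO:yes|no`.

outcome vector order: (thr0.R0,thr0.R1,thr1.R0)
SC: 7 outcomes — {000 001 020 021 100 120 121}
TSO: 7 outcomes — {000 001 020 021 100 120 121}
PSO: 8 outcomes — {000 001 020 021 100 101 120 121}
target 101 ∈ {PSO}

SC:no TSO:no PSO:yes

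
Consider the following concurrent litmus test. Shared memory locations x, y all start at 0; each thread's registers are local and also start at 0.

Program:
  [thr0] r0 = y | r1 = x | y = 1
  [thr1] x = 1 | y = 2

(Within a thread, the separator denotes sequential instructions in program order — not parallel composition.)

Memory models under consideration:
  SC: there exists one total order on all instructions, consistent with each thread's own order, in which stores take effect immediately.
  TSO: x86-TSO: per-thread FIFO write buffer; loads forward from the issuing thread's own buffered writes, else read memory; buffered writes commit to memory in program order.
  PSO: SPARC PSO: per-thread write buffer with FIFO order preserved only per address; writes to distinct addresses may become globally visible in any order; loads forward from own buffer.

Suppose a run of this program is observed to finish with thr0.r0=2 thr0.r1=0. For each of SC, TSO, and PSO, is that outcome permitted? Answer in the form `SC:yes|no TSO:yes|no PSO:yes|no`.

SC:no TSO:no PSO:yes

outcome vector order: (thr0.r0,thr0.r1)
SC: 3 outcomes — {00 01 21}
TSO: 3 outcomes — {00 01 21}
PSO: 4 outcomes — {00 01 20 21}
target 20 ∈ {PSO}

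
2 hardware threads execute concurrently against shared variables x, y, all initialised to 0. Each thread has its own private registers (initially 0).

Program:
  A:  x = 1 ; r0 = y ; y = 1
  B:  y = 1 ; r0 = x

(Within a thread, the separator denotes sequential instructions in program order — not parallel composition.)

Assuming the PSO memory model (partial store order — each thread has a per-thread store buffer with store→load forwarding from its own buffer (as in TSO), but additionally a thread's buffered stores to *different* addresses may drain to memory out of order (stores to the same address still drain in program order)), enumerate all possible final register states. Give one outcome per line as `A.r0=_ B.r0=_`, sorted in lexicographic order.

outcome vector order: (A.r0,B.r0)
|PSO outcomes| = 4

A.r0=0 B.r0=0
A.r0=0 B.r0=1
A.r0=1 B.r0=0
A.r0=1 B.r0=1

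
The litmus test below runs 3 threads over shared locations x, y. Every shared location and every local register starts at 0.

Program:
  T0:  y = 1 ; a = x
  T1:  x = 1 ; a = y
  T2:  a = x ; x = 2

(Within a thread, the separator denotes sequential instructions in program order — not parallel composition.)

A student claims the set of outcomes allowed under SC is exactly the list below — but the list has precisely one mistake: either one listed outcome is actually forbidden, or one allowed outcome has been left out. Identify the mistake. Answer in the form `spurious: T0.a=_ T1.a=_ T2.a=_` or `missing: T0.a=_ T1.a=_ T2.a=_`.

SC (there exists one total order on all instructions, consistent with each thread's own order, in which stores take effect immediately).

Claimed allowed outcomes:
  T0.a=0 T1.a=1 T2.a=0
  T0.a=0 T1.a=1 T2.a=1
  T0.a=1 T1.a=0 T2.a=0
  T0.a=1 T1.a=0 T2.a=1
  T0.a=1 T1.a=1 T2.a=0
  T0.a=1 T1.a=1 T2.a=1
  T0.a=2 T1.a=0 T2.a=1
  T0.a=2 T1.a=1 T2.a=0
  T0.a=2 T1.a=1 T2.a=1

missing: T0.a=2 T1.a=0 T2.a=0

outcome vector order: (T0.a,T1.a,T2.a)
SC (10): 010 011 100 101 110 111 200 201 210 211
SC∖claimed = {200}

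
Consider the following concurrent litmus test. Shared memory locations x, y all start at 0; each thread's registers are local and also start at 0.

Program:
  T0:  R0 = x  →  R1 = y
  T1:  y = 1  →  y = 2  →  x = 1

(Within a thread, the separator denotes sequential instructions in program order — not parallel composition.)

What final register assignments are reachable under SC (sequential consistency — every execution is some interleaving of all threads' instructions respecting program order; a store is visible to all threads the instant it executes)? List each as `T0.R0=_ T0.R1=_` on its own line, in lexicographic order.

outcome vector order: (T0.R0,T0.R1)
|SC outcomes| = 4

T0.R0=0 T0.R1=0
T0.R0=0 T0.R1=1
T0.R0=0 T0.R1=2
T0.R0=1 T0.R1=2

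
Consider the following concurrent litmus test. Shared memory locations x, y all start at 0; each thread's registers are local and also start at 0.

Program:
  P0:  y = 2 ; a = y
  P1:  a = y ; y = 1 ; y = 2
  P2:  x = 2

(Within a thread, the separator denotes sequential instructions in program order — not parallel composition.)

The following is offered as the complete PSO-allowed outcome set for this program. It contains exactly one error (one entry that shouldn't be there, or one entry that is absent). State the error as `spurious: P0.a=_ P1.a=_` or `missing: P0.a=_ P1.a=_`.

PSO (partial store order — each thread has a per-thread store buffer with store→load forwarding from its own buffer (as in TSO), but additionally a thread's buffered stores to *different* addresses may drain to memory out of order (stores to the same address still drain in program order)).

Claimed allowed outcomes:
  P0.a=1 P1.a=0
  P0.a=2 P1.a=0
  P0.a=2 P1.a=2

missing: P0.a=1 P1.a=2

outcome vector order: (P0.a,P1.a)
under PSO → 10; 12; 20; 22
PSO∖claimed = {12}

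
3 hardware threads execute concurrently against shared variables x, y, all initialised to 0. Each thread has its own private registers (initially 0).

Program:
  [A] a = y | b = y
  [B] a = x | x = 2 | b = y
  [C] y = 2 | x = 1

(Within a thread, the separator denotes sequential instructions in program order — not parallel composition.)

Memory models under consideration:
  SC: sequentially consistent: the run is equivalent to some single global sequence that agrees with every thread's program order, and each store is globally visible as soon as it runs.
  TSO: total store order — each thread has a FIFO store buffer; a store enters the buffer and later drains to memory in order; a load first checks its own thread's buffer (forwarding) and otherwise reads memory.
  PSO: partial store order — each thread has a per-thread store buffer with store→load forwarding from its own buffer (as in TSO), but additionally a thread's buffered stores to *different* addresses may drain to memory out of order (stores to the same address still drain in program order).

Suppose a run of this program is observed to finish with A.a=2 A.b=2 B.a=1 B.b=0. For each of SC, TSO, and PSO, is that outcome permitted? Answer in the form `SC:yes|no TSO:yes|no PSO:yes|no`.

outcome vector order: (A.a,A.b,B.a,B.b)
[SC] allowed = {<0 0 0 0> <0 0 0 2> <0 0 1 2> <0 2 0 0> <0 2 0 2> <0 2 1 2> <2 2 0 0> <2 2 0 2> <2 2 1 2>}
[TSO] allowed = {<0 0 0 0> <0 0 0 2> <0 0 1 2> <0 2 0 0> <0 2 0 2> <0 2 1 2> <2 2 0 0> <2 2 0 2> <2 2 1 2>}
[PSO] allowed = {<0 0 0 0> <0 0 0 2> <0 0 1 0> <0 0 1 2> <0 2 0 0> <0 2 0 2> <0 2 1 0> <0 2 1 2> <2 2 0 0> <2 2 0 2> <2 2 1 0> <2 2 1 2>}
target <2 2 1 0> ∈ {PSO}

SC:no TSO:no PSO:yes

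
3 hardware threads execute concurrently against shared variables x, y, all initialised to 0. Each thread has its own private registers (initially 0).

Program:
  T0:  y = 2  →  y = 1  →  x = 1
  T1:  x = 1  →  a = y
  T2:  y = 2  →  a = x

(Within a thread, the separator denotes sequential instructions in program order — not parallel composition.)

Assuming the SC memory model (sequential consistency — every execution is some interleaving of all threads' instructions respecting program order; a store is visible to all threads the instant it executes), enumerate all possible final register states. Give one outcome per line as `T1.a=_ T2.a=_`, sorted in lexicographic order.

T1.a=0 T2.a=1
T1.a=1 T2.a=0
T1.a=1 T2.a=1
T1.a=2 T2.a=0
T1.a=2 T2.a=1

outcome vector order: (T1.a,T2.a)
|SC outcomes| = 5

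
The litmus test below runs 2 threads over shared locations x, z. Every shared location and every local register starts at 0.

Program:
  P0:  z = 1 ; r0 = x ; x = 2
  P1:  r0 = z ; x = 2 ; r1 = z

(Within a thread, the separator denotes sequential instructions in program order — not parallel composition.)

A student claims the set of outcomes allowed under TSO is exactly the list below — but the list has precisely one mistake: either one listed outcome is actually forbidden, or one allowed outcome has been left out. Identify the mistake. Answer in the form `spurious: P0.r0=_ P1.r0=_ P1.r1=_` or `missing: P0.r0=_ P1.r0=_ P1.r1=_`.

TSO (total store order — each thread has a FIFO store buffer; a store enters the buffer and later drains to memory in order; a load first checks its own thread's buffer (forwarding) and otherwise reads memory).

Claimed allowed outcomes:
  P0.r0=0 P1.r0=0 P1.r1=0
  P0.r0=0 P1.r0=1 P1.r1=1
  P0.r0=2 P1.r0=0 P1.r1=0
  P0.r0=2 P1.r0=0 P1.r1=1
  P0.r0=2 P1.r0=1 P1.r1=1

missing: P0.r0=0 P1.r0=0 P1.r1=1

outcome vector order: (P0.r0,P1.r0,P1.r1)
under TSO → 000 001 011 200 201 211
TSO∖claimed = {001}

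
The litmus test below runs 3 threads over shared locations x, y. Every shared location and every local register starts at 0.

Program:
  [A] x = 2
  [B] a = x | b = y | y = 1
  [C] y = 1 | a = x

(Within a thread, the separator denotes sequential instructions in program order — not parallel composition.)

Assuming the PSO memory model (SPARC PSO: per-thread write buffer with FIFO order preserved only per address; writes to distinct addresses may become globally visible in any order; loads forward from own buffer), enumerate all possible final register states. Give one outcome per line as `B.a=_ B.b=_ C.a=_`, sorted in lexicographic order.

outcome vector order: (B.a,B.b,C.a)
|PSO outcomes| = 8

B.a=0 B.b=0 C.a=0
B.a=0 B.b=0 C.a=2
B.a=0 B.b=1 C.a=0
B.a=0 B.b=1 C.a=2
B.a=2 B.b=0 C.a=0
B.a=2 B.b=0 C.a=2
B.a=2 B.b=1 C.a=0
B.a=2 B.b=1 C.a=2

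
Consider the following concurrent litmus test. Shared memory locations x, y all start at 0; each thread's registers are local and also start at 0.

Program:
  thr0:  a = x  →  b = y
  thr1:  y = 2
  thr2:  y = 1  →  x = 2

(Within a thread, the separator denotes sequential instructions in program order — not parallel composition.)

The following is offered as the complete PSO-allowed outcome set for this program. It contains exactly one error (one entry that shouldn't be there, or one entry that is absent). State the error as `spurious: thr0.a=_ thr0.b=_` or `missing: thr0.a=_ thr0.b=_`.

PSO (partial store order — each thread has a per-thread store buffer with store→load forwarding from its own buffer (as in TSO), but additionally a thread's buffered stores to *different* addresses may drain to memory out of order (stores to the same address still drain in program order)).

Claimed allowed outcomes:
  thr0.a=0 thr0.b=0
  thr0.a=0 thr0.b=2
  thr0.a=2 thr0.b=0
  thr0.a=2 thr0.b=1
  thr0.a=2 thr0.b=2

missing: thr0.a=0 thr0.b=1

outcome vector order: (thr0.a,thr0.b)
PSO (6): 0/0 0/1 0/2 2/0 2/1 2/2
PSO∖claimed = {0/1}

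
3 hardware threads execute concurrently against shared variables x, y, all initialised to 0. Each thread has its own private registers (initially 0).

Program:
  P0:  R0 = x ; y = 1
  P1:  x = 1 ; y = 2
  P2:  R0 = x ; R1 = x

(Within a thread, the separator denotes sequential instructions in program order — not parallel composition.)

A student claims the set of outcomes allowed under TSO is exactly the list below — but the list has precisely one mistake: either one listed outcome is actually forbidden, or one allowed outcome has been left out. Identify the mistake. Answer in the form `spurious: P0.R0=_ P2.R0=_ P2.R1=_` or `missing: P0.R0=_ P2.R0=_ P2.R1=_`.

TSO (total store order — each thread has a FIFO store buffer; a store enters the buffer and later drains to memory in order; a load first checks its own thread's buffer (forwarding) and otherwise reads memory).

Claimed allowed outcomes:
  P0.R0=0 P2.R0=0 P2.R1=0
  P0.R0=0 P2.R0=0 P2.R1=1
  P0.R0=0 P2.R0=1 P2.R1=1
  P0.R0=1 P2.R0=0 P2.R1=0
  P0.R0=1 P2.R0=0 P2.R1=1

missing: P0.R0=1 P2.R0=1 P2.R1=1

outcome vector order: (P0.R0,P2.R0,P2.R1)
[TSO] allowed = {(0,0,0), (0,0,1), (0,1,1), (1,0,0), (1,0,1), (1,1,1)}
TSO∖claimed = {(1,1,1)}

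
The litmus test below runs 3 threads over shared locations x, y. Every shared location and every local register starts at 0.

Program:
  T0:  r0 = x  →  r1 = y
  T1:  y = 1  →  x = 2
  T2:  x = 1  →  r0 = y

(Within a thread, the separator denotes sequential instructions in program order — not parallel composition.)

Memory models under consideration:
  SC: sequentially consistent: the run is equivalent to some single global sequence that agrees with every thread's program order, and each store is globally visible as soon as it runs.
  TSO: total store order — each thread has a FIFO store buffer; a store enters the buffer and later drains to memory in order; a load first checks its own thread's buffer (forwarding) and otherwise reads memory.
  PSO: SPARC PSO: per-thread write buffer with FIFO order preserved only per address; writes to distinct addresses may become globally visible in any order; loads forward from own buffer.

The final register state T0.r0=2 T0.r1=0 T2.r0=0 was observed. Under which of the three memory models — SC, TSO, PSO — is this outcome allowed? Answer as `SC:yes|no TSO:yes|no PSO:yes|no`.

SC:no TSO:no PSO:yes

outcome vector order: (T0.r0,T0.r1,T2.r0)
SC: 10 outcomes — {(0,0,0) (0,0,1) (0,1,0) (0,1,1) (1,0,0) (1,0,1) (1,1,0) (1,1,1) (2,1,0) (2,1,1)}
TSO: 10 outcomes — {(0,0,0) (0,0,1) (0,1,0) (0,1,1) (1,0,0) (1,0,1) (1,1,0) (1,1,1) (2,1,0) (2,1,1)}
PSO: 12 outcomes — {(0,0,0) (0,0,1) (0,1,0) (0,1,1) (1,0,0) (1,0,1) (1,1,0) (1,1,1) (2,0,0) (2,0,1) (2,1,0) (2,1,1)}
target (2,0,0) ∈ {PSO}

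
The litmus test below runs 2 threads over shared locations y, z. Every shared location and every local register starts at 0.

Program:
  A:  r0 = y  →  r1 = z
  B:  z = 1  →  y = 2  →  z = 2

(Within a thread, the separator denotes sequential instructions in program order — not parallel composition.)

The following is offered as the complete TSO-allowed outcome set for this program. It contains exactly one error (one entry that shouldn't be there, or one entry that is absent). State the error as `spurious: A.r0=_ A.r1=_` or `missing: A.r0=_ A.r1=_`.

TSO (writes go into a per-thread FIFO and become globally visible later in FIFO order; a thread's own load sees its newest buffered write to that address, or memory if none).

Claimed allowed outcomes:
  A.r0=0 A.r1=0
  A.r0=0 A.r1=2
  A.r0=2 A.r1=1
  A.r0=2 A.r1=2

missing: A.r0=0 A.r1=1

outcome vector order: (A.r0,A.r1)
TSO (5): <0 0>, <0 1>, <0 2>, <2 1>, <2 2>
TSO∖claimed = {<0 1>}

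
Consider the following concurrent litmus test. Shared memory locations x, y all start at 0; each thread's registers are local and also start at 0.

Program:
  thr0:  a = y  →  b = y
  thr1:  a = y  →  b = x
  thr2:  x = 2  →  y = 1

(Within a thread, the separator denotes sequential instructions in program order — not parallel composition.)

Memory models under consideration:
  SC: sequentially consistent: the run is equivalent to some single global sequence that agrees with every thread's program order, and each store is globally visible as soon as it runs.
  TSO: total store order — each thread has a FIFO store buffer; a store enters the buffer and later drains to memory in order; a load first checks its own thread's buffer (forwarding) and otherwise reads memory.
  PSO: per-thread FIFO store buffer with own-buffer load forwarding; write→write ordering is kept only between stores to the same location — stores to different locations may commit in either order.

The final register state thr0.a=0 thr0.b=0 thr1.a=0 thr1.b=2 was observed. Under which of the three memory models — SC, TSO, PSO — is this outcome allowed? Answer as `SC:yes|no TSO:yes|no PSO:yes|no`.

outcome vector order: (thr0.a,thr0.b,thr1.a,thr1.b)
SC (9): 0000; 0002; 0012; 0100; 0102; 0112; 1100; 1102; 1112
TSO (9): 0000; 0002; 0012; 0100; 0102; 0112; 1100; 1102; 1112
PSO (12): 0000; 0002; 0010; 0012; 0100; 0102; 0110; 0112; 1100; 1102; 1110; 1112
target 0002 ∈ {SC,TSO,PSO}

SC:yes TSO:yes PSO:yes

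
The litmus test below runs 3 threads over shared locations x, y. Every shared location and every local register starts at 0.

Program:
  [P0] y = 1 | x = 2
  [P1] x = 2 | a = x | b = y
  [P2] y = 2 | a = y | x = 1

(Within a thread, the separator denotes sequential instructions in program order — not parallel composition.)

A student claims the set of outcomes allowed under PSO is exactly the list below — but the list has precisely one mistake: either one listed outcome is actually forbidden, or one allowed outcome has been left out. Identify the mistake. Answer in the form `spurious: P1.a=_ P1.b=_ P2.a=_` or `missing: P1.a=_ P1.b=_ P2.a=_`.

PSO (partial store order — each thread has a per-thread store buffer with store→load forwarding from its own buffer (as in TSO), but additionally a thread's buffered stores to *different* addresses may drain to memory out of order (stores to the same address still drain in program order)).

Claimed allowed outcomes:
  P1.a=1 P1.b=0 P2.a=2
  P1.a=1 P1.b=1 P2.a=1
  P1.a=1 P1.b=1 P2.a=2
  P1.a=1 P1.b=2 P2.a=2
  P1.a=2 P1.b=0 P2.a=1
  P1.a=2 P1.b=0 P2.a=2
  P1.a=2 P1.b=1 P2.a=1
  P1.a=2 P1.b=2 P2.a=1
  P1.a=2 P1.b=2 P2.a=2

outcome vector order: (P1.a,P1.b,P2.a)
PSO (10): 102; 111; 112; 122; 201; 202; 211; 212; 221; 222
PSO∖claimed = {212}

missing: P1.a=2 P1.b=1 P2.a=2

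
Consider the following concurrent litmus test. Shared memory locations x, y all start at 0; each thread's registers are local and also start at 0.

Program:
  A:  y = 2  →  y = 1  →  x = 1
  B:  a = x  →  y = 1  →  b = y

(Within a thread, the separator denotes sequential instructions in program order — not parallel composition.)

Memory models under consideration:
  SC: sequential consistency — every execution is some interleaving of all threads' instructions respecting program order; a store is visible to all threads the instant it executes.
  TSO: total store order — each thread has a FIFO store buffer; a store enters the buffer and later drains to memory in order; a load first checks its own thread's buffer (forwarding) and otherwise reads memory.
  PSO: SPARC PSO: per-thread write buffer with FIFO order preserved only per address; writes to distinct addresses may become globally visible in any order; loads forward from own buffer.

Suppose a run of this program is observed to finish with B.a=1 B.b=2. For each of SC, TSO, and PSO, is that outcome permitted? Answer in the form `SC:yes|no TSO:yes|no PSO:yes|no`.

outcome vector order: (B.a,B.b)
under SC → <0 1> <0 2> <1 1>
under TSO → <0 1> <0 2> <1 1>
under PSO → <0 1> <0 2> <1 1> <1 2>
target <1 2> ∈ {PSO}

SC:no TSO:no PSO:yes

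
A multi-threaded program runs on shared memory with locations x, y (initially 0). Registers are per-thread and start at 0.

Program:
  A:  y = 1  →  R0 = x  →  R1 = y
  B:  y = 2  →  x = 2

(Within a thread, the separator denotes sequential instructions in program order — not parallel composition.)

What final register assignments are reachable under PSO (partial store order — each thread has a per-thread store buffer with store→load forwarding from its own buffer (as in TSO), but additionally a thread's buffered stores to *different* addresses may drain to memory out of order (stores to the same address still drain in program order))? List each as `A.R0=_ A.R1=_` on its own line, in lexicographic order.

A.R0=0 A.R1=1
A.R0=0 A.R1=2
A.R0=2 A.R1=1
A.R0=2 A.R1=2

outcome vector order: (A.R0,A.R1)
|PSO outcomes| = 4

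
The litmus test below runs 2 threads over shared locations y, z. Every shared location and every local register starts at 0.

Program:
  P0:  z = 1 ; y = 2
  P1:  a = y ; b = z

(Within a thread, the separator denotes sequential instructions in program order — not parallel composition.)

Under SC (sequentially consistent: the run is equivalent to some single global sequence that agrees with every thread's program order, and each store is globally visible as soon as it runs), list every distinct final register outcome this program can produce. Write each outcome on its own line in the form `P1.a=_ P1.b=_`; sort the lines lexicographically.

P1.a=0 P1.b=0
P1.a=0 P1.b=1
P1.a=2 P1.b=1

outcome vector order: (P1.a,P1.b)
|SC outcomes| = 3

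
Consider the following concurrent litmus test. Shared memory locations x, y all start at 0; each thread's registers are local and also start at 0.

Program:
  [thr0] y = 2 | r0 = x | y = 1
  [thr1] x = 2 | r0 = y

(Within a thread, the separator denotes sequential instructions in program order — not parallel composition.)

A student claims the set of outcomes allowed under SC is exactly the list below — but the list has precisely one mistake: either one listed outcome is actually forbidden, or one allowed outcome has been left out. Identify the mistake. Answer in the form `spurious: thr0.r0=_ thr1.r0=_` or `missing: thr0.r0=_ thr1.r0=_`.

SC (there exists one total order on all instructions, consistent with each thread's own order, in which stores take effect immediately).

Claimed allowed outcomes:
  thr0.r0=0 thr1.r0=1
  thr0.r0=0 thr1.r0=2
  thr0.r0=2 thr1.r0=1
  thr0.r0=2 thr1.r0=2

outcome vector order: (thr0.r0,thr1.r0)
[SC] allowed = {0/1; 0/2; 2/0; 2/1; 2/2}
SC∖claimed = {2/0}

missing: thr0.r0=2 thr1.r0=0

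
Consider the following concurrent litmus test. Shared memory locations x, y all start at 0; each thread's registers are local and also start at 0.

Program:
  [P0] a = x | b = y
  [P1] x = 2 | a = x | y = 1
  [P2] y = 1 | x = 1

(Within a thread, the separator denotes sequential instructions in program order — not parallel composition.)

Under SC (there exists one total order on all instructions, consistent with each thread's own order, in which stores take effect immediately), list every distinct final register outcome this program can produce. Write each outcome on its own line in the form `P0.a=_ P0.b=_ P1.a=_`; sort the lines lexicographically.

P0.a=0 P0.b=0 P1.a=1
P0.a=0 P0.b=0 P1.a=2
P0.a=0 P0.b=1 P1.a=1
P0.a=0 P0.b=1 P1.a=2
P0.a=1 P0.b=1 P1.a=1
P0.a=1 P0.b=1 P1.a=2
P0.a=2 P0.b=0 P1.a=1
P0.a=2 P0.b=0 P1.a=2
P0.a=2 P0.b=1 P1.a=1
P0.a=2 P0.b=1 P1.a=2

outcome vector order: (P0.a,P0.b,P1.a)
|SC outcomes| = 10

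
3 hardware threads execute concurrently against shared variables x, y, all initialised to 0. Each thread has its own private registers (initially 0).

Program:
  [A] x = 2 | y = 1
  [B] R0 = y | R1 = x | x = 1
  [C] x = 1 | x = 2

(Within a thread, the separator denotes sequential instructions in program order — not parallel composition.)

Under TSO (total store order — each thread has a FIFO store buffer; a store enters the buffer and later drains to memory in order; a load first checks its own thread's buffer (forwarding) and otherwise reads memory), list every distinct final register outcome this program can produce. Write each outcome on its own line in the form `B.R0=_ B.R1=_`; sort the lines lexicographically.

B.R0=0 B.R1=0
B.R0=0 B.R1=1
B.R0=0 B.R1=2
B.R0=1 B.R1=1
B.R0=1 B.R1=2

outcome vector order: (B.R0,B.R1)
|TSO outcomes| = 5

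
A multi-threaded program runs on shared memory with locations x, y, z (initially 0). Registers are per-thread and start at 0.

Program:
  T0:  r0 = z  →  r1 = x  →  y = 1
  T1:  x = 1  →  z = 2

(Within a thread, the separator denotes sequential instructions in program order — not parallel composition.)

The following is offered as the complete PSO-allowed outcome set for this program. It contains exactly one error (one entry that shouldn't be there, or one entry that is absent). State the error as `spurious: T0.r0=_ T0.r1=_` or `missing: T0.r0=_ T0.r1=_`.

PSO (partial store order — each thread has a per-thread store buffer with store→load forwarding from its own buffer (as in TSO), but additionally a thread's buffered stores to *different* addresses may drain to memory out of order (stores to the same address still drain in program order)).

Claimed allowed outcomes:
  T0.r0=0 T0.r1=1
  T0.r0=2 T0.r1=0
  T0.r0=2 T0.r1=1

outcome vector order: (T0.r0,T0.r1)
PSO (4): <0 0>; <0 1>; <2 0>; <2 1>
PSO∖claimed = {<0 0>}

missing: T0.r0=0 T0.r1=0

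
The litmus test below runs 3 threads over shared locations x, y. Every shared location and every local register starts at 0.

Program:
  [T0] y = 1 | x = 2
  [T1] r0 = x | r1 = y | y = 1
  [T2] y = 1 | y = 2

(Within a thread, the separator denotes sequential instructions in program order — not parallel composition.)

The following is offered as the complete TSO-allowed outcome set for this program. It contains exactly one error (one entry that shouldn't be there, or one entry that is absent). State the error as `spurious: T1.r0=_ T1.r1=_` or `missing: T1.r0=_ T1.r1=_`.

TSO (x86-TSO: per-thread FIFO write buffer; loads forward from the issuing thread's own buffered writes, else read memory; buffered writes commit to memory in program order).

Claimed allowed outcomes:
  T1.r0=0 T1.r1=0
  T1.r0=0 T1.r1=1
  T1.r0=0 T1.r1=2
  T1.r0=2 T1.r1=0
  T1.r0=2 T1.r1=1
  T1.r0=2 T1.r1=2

spurious: T1.r0=2 T1.r1=0

outcome vector order: (T1.r0,T1.r1)
[TSO] allowed = {(0,0); (0,1); (0,2); (2,1); (2,2)}
claimed∖TSO = {(2,0)}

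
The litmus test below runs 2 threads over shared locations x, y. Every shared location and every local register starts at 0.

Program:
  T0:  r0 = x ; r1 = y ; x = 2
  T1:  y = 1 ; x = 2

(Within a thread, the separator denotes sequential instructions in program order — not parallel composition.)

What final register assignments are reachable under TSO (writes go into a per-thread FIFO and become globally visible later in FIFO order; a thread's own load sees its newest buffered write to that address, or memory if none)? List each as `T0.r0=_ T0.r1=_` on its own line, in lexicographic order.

outcome vector order: (T0.r0,T0.r1)
|TSO outcomes| = 3

T0.r0=0 T0.r1=0
T0.r0=0 T0.r1=1
T0.r0=2 T0.r1=1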